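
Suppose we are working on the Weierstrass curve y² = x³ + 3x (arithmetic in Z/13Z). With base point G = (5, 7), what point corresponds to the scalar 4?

Repeated addition: build up to 4G.
2G: tangent at (5, 7): λ = (3·5² + 3)/(2·7) ≡ 0/1. 1⁻¹ ≡ 1 (mod 13), so λ ≡ 0·1 ≡ 0.
  x = λ² - 5 - 5 = 0 - 10 ≡ 3; y = λ·(5 - 3) - 7 ≡ 6. → (3, 6)
3G: (3, 6) + (5, 7). λ = (7 - 6)/(5 - 3) ≡ 1/2 mod 13. 2⁻¹ ≡ 7 (mod 13) since 2·7 = 14 ≡ 1, so λ ≡ 7.
  x = λ² - 3 - 5 = 49 - 8 ≡ 2; y = λ·(3 - 2) - 6 ≡ 1. → (2, 1)
4G: (2, 1) + (5, 7). λ = (7 - 1)/(5 - 2) ≡ 6/3 mod 13. 3⁻¹ ≡ 9 (mod 13) since 3·9 = 27 ≡ 1, so λ ≡ 2.
  x = λ² - 2 - 5 = 4 - 7 ≡ 10; y = λ·(2 - 10) - 1 ≡ 9. → (10, 9)

(10, 9)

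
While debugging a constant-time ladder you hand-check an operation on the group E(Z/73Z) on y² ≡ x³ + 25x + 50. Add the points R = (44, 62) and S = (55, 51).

(48, 15)

(44, 62) + (55, 51). λ = (51 - 62)/(55 - 44) ≡ 62/11 mod 73. 11⁻¹ ≡ 20 (mod 73) since 11·20 = 220 ≡ 1, so λ ≡ 72.
  x = λ² - 44 - 55 = 5184 - 99 ≡ 48; y = λ·(44 - 48) - 62 ≡ 15. → (48, 15)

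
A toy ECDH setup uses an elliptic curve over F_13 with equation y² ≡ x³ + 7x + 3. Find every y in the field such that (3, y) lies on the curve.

5, 8

x³ + 7x + 3 = 51 ≡ 12 (mod 13).
Square roots of 12 mod 13: 5 and 8 (since 5² = 25 ≡ 12).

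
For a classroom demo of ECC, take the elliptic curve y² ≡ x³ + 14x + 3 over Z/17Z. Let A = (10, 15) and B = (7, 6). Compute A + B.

(10, 15) + (7, 6). λ = (6 - 15)/(7 - 10) ≡ 8/14 mod 17. 14⁻¹ ≡ 11 (mod 17), so λ ≡ 3.
  x = λ² - 10 - 7 = 9 - 17 ≡ 9; y = λ·(10 - 9) - 15 ≡ 5. → (9, 5)

(9, 5)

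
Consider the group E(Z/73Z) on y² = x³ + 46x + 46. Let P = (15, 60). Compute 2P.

(5, 67)

tangent at (15, 60): λ = (3·15² + 46)/(2·60) ≡ 64/47. 47⁻¹ ≡ 14 (mod 73) since 47·14 = 658 ≡ 1, so λ ≡ 64·14 ≡ 20.
  x = λ² - 15 - 15 = 400 - 30 ≡ 5; y = λ·(15 - 5) - 60 ≡ 67. → (5, 67)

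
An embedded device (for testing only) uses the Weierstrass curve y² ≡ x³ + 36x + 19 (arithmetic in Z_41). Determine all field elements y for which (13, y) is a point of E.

x³ + 36x + 19 = 2684 ≡ 19 (mod 41).
19 is a non-residue mod 41; no y exists.

none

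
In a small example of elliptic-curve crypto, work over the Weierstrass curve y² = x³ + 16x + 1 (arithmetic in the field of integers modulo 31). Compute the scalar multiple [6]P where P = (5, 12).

Double-and-add on 6 = (110)₂. Start with P = (5, 12) for the leading 1-bit.
double: tangent at (5, 12): λ = (3·5² + 16)/(2·12) ≡ 29/24. 24⁻¹ ≡ 22 (mod 31) since 24·22 = 528 ≡ 1, so λ ≡ 29·22 ≡ 18.
  x = λ² - 5 - 5 = 324 - 10 ≡ 4; y = λ·(5 - 4) - 12 ≡ 6. → (4, 6)
add P: (4, 6) + (5, 12). λ = (12 - 6)/(5 - 4) ≡ 6/1 mod 31. 1⁻¹ ≡ 1 (mod 31), so λ ≡ 6.
  x = λ² - 4 - 5 = 36 - 9 ≡ 27; y = λ·(4 - 27) - 6 ≡ 11. → (27, 11)
double: tangent at (27, 11): λ = (3·27² + 16)/(2·11) ≡ 2/22. 22⁻¹ ≡ 24 (mod 31), so λ ≡ 2·24 ≡ 17.
  x = λ² - 27 - 27 = 289 - 54 ≡ 18; y = λ·(27 - 18) - 11 ≡ 18. → (18, 18)

(18, 18)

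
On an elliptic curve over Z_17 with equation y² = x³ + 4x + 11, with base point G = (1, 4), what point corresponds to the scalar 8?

(7, 5)

Repeated addition: build up to 8G.
2G: tangent at (1, 4): λ = (3·1² + 4)/(2·4) ≡ 7/8. 8⁻¹ ≡ 15 (mod 17), so λ ≡ 7·15 ≡ 3.
  x = λ² - 1 - 1 = 9 - 2 ≡ 7; y = λ·(1 - 7) - 4 ≡ 12. → (7, 12)
3G: (7, 12) + (1, 4). λ = (4 - 12)/(1 - 7) ≡ 9/11 mod 17. 11⁻¹ ≡ 14 (mod 17) since 11·14 = 154 ≡ 1, so λ ≡ 7.
  x = λ² - 7 - 1 = 49 - 8 ≡ 7; y = λ·(7 - 7) - 12 ≡ 5. → (7, 5)
4G: (7, 5) + (1, 4). λ = (4 - 5)/(1 - 7) ≡ 16/11 mod 17. 11⁻¹ ≡ 14 (mod 17), so λ ≡ 3.
  x = λ² - 7 - 1 = 9 - 8 ≡ 1; y = λ·(7 - 1) - 5 ≡ 13. → (1, 13)
5G: (1, 13) + (1, 4): same x and y₁ ≡ -y₂, so the sum is 𝒪.
6G: 𝒪 + (1, 4) = (1, 4) (identity).
7G: tangent at (1, 4): λ = (3·1² + 4)/(2·4) ≡ 7/8. 8⁻¹ ≡ 15 (mod 17), so λ ≡ 7·15 ≡ 3.
  x = λ² - 1 - 1 = 9 - 2 ≡ 7; y = λ·(1 - 7) - 4 ≡ 12. → (7, 12)
8G: (7, 12) + (1, 4). λ = (4 - 12)/(1 - 7) ≡ 9/11 mod 17. 11⁻¹ ≡ 14 (mod 17) since 11·14 = 154 ≡ 1, so λ ≡ 7.
  x = λ² - 7 - 1 = 49 - 8 ≡ 7; y = λ·(7 - 7) - 12 ≡ 5. → (7, 5)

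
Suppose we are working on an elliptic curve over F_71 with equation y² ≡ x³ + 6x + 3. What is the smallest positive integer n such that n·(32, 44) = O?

2P: tangent at (32, 44): λ = (3·32² + 6)/(2·44) ≡ 25/17. 17⁻¹ ≡ 46 (mod 71), so λ ≡ 25·46 ≡ 14.
  x = λ² - 32 - 32 = 196 - 64 ≡ 61; y = λ·(32 - 61) - 44 ≡ 47. → (61, 47)
3P: (61, 47) + (32, 44). λ = (44 - 47)/(32 - 61) ≡ 68/42 mod 71. 42⁻¹ ≡ 22 (mod 71) since 42·22 = 924 ≡ 1, so λ ≡ 5.
  x = λ² - 61 - 32 = 25 - 93 ≡ 3; y = λ·(61 - 3) - 47 ≡ 30. → (3, 30)
4P: (3, 30) + (32, 44). λ = (44 - 30)/(32 - 3) ≡ 14/29 mod 71. 29⁻¹ ≡ 49 (mod 71), so λ ≡ 47.
  x = λ² - 3 - 32 = 2209 - 35 ≡ 44; y = λ·(3 - 44) - 30 ≡ 31. → (44, 31)
5P: (44, 31) + (32, 44). λ = (44 - 31)/(32 - 44) ≡ 13/59 mod 71. 59⁻¹ ≡ 65 (mod 71) since 59·65 = 3835 ≡ 1, so λ ≡ 64.
  x = λ² - 44 - 32 = 4096 - 76 ≡ 44; y = λ·(44 - 44) - 31 ≡ 40. → (44, 40)
6P: (44, 40) + (32, 44). λ = (44 - 40)/(32 - 44) ≡ 4/59 mod 71. 59⁻¹ ≡ 65 (mod 71), so λ ≡ 47.
  x = λ² - 44 - 32 = 2209 - 76 ≡ 3; y = λ·(44 - 3) - 40 ≡ 41. → (3, 41)
7P: (3, 41) + (32, 44). λ = (44 - 41)/(32 - 3) ≡ 3/29 mod 71. 29⁻¹ ≡ 49 (mod 71), so λ ≡ 5.
  x = λ² - 3 - 32 = 25 - 35 ≡ 61; y = λ·(3 - 61) - 41 ≡ 24. → (61, 24)
8P: (61, 24) + (32, 44). λ = (44 - 24)/(32 - 61) ≡ 20/42 mod 71. 42⁻¹ ≡ 22 (mod 71), so λ ≡ 14.
  x = λ² - 61 - 32 = 196 - 93 ≡ 32; y = λ·(61 - 32) - 24 ≡ 27. → (32, 27)
9P: (32, 27) + (32, 44): same x and y₁ ≡ -y₂, so the sum is O.
9P = O, so the order is 9.

9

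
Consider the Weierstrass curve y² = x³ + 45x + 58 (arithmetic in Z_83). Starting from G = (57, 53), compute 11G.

Double-and-add on 11 = (1011)₂. Start with G = (57, 53) for the leading 1-bit.
double: tangent at (57, 53): λ = (3·57² + 45)/(2·53) ≡ 81/23. 23⁻¹ ≡ 65 (mod 83), so λ ≡ 81·65 ≡ 36.
  x = λ² - 57 - 57 = 1296 - 114 ≡ 20; y = λ·(57 - 20) - 53 ≡ 34. → (20, 34)
double: tangent at (20, 34): λ = (3·20² + 45)/(2·34) ≡ 0/68. 68⁻¹ ≡ 11 (mod 83) since 68·11 = 748 ≡ 1, so λ ≡ 0·11 ≡ 0.
  x = λ² - 20 - 20 = 0 - 40 ≡ 43; y = λ·(20 - 43) - 34 ≡ 49. → (43, 49)
add G: (43, 49) + (57, 53). λ = (53 - 49)/(57 - 43) ≡ 4/14 mod 83. 14⁻¹ ≡ 6 (mod 83), so λ ≡ 24.
  x = λ² - 43 - 57 = 576 - 100 ≡ 61; y = λ·(43 - 61) - 49 ≡ 17. → (61, 17)
double: tangent at (61, 17): λ = (3·61² + 45)/(2·17) ≡ 3/34. 34⁻¹ ≡ 22 (mod 83) since 34·22 = 748 ≡ 1, so λ ≡ 3·22 ≡ 66.
  x = λ² - 61 - 61 = 4356 - 122 ≡ 1; y = λ·(61 - 1) - 17 ≡ 42. → (1, 42)
add G: (1, 42) + (57, 53). λ = (53 - 42)/(57 - 1) ≡ 11/56 mod 83. 56⁻¹ ≡ 43 (mod 83), so λ ≡ 58.
  x = λ² - 1 - 57 = 3364 - 58 ≡ 69; y = λ·(1 - 69) - 42 ≡ 81. → (69, 81)

(69, 81)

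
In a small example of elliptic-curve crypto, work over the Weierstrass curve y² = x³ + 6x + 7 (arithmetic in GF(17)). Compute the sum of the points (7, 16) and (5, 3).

(7, 16) + (5, 3). λ = (3 - 16)/(5 - 7) ≡ 4/15 mod 17. 15⁻¹ ≡ 8 (mod 17) since 15·8 = 120 ≡ 1, so λ ≡ 15.
  x = λ² - 7 - 5 = 225 - 12 ≡ 9; y = λ·(7 - 9) - 16 ≡ 5. → (9, 5)

(9, 5)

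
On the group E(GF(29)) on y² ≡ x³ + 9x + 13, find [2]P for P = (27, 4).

(5, 3)

tangent at (27, 4): λ = (3·27² + 9)/(2·4) ≡ 21/8. 8⁻¹ ≡ 11 (mod 29) since 8·11 = 88 ≡ 1, so λ ≡ 21·11 ≡ 28.
  x = λ² - 27 - 27 = 784 - 54 ≡ 5; y = λ·(27 - 5) - 4 ≡ 3. → (5, 3)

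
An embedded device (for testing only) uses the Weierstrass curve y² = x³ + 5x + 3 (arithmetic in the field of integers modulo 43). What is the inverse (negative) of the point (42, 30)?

-(42, 30) = (42, -30 mod 43) = (42, 13).

(42, 13)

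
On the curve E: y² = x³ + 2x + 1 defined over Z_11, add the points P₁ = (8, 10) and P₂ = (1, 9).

(8, 10) + (1, 9). λ = (9 - 10)/(1 - 8) ≡ 10/4 mod 11. 4⁻¹ ≡ 3 (mod 11) since 4·3 = 12 ≡ 1, so λ ≡ 8.
  x = λ² - 8 - 1 = 64 - 9 ≡ 0; y = λ·(8 - 0) - 10 ≡ 10. → (0, 10)

(0, 10)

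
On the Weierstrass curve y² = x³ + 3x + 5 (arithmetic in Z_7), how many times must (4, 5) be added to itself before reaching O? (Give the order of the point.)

7

2P: tangent at (4, 5): λ = (3·4² + 3)/(2·5) ≡ 2/3. 3⁻¹ ≡ 5 (mod 7), so λ ≡ 2·5 ≡ 3.
  x = λ² - 4 - 4 = 9 - 8 ≡ 1; y = λ·(4 - 1) - 5 ≡ 4. → (1, 4)
3P: (1, 4) + (4, 5). λ = (5 - 4)/(4 - 1) ≡ 1/3 mod 7. 3⁻¹ ≡ 5 (mod 7) since 3·5 = 15 ≡ 1, so λ ≡ 5.
  x = λ² - 1 - 4 = 25 - 5 ≡ 6; y = λ·(1 - 6) - 4 ≡ 6. → (6, 6)
4P: (6, 6) + (4, 5). λ = (5 - 6)/(4 - 6) ≡ 6/5 mod 7. 5⁻¹ ≡ 3 (mod 7) since 5·3 = 15 ≡ 1, so λ ≡ 4.
  x = λ² - 6 - 4 = 16 - 10 ≡ 6; y = λ·(6 - 6) - 6 ≡ 1. → (6, 1)
5P: (6, 1) + (4, 5). λ = (5 - 1)/(4 - 6) ≡ 4/5 mod 7. 5⁻¹ ≡ 3 (mod 7) since 5·3 = 15 ≡ 1, so λ ≡ 5.
  x = λ² - 6 - 4 = 25 - 10 ≡ 1; y = λ·(6 - 1) - 1 ≡ 3. → (1, 3)
6P: (1, 3) + (4, 5). λ = (5 - 3)/(4 - 1) ≡ 2/3 mod 7. 3⁻¹ ≡ 5 (mod 7), so λ ≡ 3.
  x = λ² - 1 - 4 = 9 - 5 ≡ 4; y = λ·(1 - 4) - 3 ≡ 2. → (4, 2)
7P: (4, 2) + (4, 5): same x and y₁ ≡ -y₂, so the sum is O.
7P = O, so the order is 7.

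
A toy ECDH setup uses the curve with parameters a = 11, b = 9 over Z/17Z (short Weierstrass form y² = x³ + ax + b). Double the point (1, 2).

tangent at (1, 2): λ = (3·1² + 11)/(2·2) ≡ 14/4. 4⁻¹ ≡ 13 (mod 17), so λ ≡ 14·13 ≡ 12.
  x = λ² - 1 - 1 = 144 - 2 ≡ 6; y = λ·(1 - 6) - 2 ≡ 6. → (6, 6)

(6, 6)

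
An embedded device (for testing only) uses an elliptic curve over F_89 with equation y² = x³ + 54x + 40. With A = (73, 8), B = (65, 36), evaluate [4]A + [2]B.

First 4A:
Double-and-add on 4 = (100)₂. Start with A = (73, 8) for the leading 1-bit.
double: tangent at (73, 8): λ = (3·73² + 54)/(2·8) ≡ 21/16. 16⁻¹ ≡ 39 (mod 89) since 16·39 = 624 ≡ 1, so λ ≡ 21·39 ≡ 18.
  x = λ² - 73 - 73 = 324 - 146 ≡ 0; y = λ·(73 - 0) - 8 ≡ 60. → (0, 60)
double: tangent at (0, 60): λ = (3·0² + 54)/(2·60) ≡ 54/31. 31⁻¹ ≡ 23 (mod 89), so λ ≡ 54·23 ≡ 85.
  x = λ² - 0 - 0 = 7225 - 0 ≡ 16; y = λ·(0 - 16) - 60 ≡ 4. → (16, 4)
4A = (16, 4).
Next 2B:
Repeated addition: build up to 2B.
2B: tangent at (65, 36): λ = (3·65² + 54)/(2·36) ≡ 2/72. 72⁻¹ ≡ 68 (mod 89) since 72·68 = 4896 ≡ 1, so λ ≡ 2·68 ≡ 47.
  x = λ² - 65 - 65 = 2209 - 130 ≡ 32; y = λ·(65 - 32) - 36 ≡ 2. → (32, 2)
2B = (32, 2).
Finally 4A + 2B:
(16, 4) + (32, 2). λ = (2 - 4)/(32 - 16) ≡ 87/16 mod 89. 16⁻¹ ≡ 39 (mod 89), so λ ≡ 11.
  x = λ² - 16 - 32 = 121 - 48 ≡ 73; y = λ·(16 - 73) - 4 ≡ 81. → (73, 81)

(73, 81)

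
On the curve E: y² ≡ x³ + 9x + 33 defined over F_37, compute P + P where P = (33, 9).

tangent at (33, 9): λ = (3·33² + 9)/(2·9) ≡ 20/18. 18⁻¹ ≡ 35 (mod 37) since 18·35 = 630 ≡ 1, so λ ≡ 20·35 ≡ 34.
  x = λ² - 33 - 33 = 1156 - 66 ≡ 17; y = λ·(33 - 17) - 9 ≡ 17. → (17, 17)

(17, 17)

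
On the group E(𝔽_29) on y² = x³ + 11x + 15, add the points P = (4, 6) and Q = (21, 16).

(20, 17)

(4, 6) + (21, 16). λ = (16 - 6)/(21 - 4) ≡ 10/17 mod 29. 17⁻¹ ≡ 12 (mod 29), so λ ≡ 4.
  x = λ² - 4 - 21 = 16 - 25 ≡ 20; y = λ·(4 - 20) - 6 ≡ 17. → (20, 17)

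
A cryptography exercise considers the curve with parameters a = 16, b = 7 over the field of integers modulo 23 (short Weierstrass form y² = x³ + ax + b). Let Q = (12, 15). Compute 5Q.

Double-and-add on 5 = (101)₂. Start with Q = (12, 15) for the leading 1-bit.
double: tangent at (12, 15): λ = (3·12² + 16)/(2·15) ≡ 11/7. 7⁻¹ ≡ 10 (mod 23), so λ ≡ 11·10 ≡ 18.
  x = λ² - 12 - 12 = 324 - 24 ≡ 1; y = λ·(12 - 1) - 15 ≡ 22. → (1, 22)
double: tangent at (1, 22): λ = (3·1² + 16)/(2·22) ≡ 19/21. 21⁻¹ ≡ 11 (mod 23), so λ ≡ 19·11 ≡ 2.
  x = λ² - 1 - 1 = 4 - 2 ≡ 2; y = λ·(1 - 2) - 22 ≡ 22. → (2, 22)
add Q: (2, 22) + (12, 15). λ = (15 - 22)/(12 - 2) ≡ 16/10 mod 23. 10⁻¹ ≡ 7 (mod 23) since 10·7 = 70 ≡ 1, so λ ≡ 20.
  x = λ² - 2 - 12 = 400 - 14 ≡ 18; y = λ·(2 - 18) - 22 ≡ 3. → (18, 3)

(18, 3)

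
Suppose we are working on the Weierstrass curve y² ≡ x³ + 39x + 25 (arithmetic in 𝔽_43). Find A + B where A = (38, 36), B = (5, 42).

(21, 0)

(38, 36) + (5, 42). λ = (42 - 36)/(5 - 38) ≡ 6/10 mod 43. 10⁻¹ ≡ 13 (mod 43) since 10·13 = 130 ≡ 1, so λ ≡ 35.
  x = λ² - 38 - 5 = 1225 - 43 ≡ 21; y = λ·(38 - 21) - 36 ≡ 0. → (21, 0)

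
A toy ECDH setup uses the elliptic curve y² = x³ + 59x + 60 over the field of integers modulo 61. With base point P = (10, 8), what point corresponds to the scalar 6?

Double-and-add on 6 = (110)₂. Start with P = (10, 8) for the leading 1-bit.
double: tangent at (10, 8): λ = (3·10² + 59)/(2·8) ≡ 54/16. 16⁻¹ ≡ 42 (mod 61), so λ ≡ 54·42 ≡ 11.
  x = λ² - 10 - 10 = 121 - 20 ≡ 40; y = λ·(10 - 40) - 8 ≡ 28. → (40, 28)
add P: (40, 28) + (10, 8). λ = (8 - 28)/(10 - 40) ≡ 41/31 mod 61. 31⁻¹ ≡ 2 (mod 61), so λ ≡ 21.
  x = λ² - 40 - 10 = 441 - 50 ≡ 25; y = λ·(40 - 25) - 28 ≡ 43. → (25, 43)
double: tangent at (25, 43): λ = (3·25² + 59)/(2·43) ≡ 43/25. 25⁻¹ ≡ 22 (mod 61), so λ ≡ 43·22 ≡ 31.
  x = λ² - 25 - 25 = 961 - 50 ≡ 57; y = λ·(25 - 57) - 43 ≡ 2. → (57, 2)

(57, 2)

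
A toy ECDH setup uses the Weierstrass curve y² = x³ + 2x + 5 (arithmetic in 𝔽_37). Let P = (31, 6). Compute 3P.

Repeated addition: build up to 3P.
2P: tangent at (31, 6): λ = (3·31² + 2)/(2·6) ≡ 36/12. 12⁻¹ ≡ 34 (mod 37), so λ ≡ 36·34 ≡ 3.
  x = λ² - 31 - 31 = 9 - 62 ≡ 21; y = λ·(31 - 21) - 6 ≡ 24. → (21, 24)
3P: (21, 24) + (31, 6). λ = (6 - 24)/(31 - 21) ≡ 19/10 mod 37. 10⁻¹ ≡ 26 (mod 37), so λ ≡ 13.
  x = λ² - 21 - 31 = 169 - 52 ≡ 6; y = λ·(21 - 6) - 24 ≡ 23. → (6, 23)

(6, 23)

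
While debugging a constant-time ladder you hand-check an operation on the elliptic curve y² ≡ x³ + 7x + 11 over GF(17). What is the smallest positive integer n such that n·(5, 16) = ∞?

3

2P: tangent at (5, 16): λ = (3·5² + 7)/(2·16) ≡ 14/15. 15⁻¹ ≡ 8 (mod 17), so λ ≡ 14·8 ≡ 10.
  x = λ² - 5 - 5 = 100 - 10 ≡ 5; y = λ·(5 - 5) - 16 ≡ 1. → (5, 1)
3P: (5, 1) + (5, 16): same x and y₁ ≡ -y₂, so the sum is ∞.
3P = ∞, so the order is 3.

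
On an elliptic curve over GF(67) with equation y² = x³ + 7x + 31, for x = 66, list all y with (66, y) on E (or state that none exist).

31, 36

x³ + 7x + 31 = 287989 ≡ 23 (mod 67).
Square roots of 23 mod 67: 31 and 36 (since 31² = 961 ≡ 23).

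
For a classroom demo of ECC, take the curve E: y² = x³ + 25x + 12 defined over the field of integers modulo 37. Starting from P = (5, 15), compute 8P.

Repeated addition: build up to 8P.
2P: tangent at (5, 15): λ = (3·5² + 25)/(2·15) ≡ 26/30. 30⁻¹ ≡ 21 (mod 37), so λ ≡ 26·21 ≡ 28.
  x = λ² - 5 - 5 = 784 - 10 ≡ 34; y = λ·(5 - 34) - 15 ≡ 24. → (34, 24)
3P: (34, 24) + (5, 15). λ = (15 - 24)/(5 - 34) ≡ 28/8 mod 37. 8⁻¹ ≡ 14 (mod 37), so λ ≡ 22.
  x = λ² - 34 - 5 = 484 - 39 ≡ 1; y = λ·(34 - 1) - 24 ≡ 36. → (1, 36)
4P: (1, 36) + (5, 15). λ = (15 - 36)/(5 - 1) ≡ 16/4 mod 37. 4⁻¹ ≡ 28 (mod 37), so λ ≡ 4.
  x = λ² - 1 - 5 = 16 - 6 ≡ 10; y = λ·(1 - 10) - 36 ≡ 2. → (10, 2)
5P: (10, 2) + (5, 15). λ = (15 - 2)/(5 - 10) ≡ 13/32 mod 37. 32⁻¹ ≡ 22 (mod 37), so λ ≡ 27.
  x = λ² - 10 - 5 = 729 - 15 ≡ 11; y = λ·(10 - 11) - 2 ≡ 8. → (11, 8)
6P: (11, 8) + (5, 15). λ = (15 - 8)/(5 - 11) ≡ 7/31 mod 37. 31⁻¹ ≡ 6 (mod 37), so λ ≡ 5.
  x = λ² - 11 - 5 = 25 - 16 ≡ 9; y = λ·(11 - 9) - 8 ≡ 2. → (9, 2)
7P: (9, 2) + (5, 15). λ = (15 - 2)/(5 - 9) ≡ 13/33 mod 37. 33⁻¹ ≡ 9 (mod 37) since 33·9 = 297 ≡ 1, so λ ≡ 6.
  x = λ² - 9 - 5 = 36 - 14 ≡ 22; y = λ·(9 - 22) - 2 ≡ 31. → (22, 31)
8P: (22, 31) + (5, 15). λ = (15 - 31)/(5 - 22) ≡ 21/20 mod 37. 20⁻¹ ≡ 13 (mod 37), so λ ≡ 14.
  x = λ² - 22 - 5 = 196 - 27 ≡ 21; y = λ·(22 - 21) - 31 ≡ 20. → (21, 20)

(21, 20)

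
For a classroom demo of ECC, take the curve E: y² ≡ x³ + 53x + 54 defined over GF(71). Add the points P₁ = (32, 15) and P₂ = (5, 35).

(70, 0)

(32, 15) + (5, 35). λ = (35 - 15)/(5 - 32) ≡ 20/44 mod 71. 44⁻¹ ≡ 21 (mod 71), so λ ≡ 65.
  x = λ² - 32 - 5 = 4225 - 37 ≡ 70; y = λ·(32 - 70) - 15 ≡ 0. → (70, 0)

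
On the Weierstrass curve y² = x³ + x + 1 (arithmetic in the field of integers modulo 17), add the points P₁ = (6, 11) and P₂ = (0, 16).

(15, 5)

(6, 11) + (0, 16). λ = (16 - 11)/(0 - 6) ≡ 5/11 mod 17. 11⁻¹ ≡ 14 (mod 17) since 11·14 = 154 ≡ 1, so λ ≡ 2.
  x = λ² - 6 - 0 = 4 - 6 ≡ 15; y = λ·(6 - 15) - 11 ≡ 5. → (15, 5)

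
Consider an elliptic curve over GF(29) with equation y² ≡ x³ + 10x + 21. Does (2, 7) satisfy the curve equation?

y² = 7² ≡ 20; x³ + 10x + 21 = 49 ≡ 20 (mod 29). 20 = 20.

yes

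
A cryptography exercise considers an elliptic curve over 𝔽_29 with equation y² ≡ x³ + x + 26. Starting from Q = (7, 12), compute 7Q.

(1, 12)

Double-and-add on 7 = (111)₂. Start with Q = (7, 12) for the leading 1-bit.
double: tangent at (7, 12): λ = (3·7² + 1)/(2·12) ≡ 3/24. 24⁻¹ ≡ 23 (mod 29), so λ ≡ 3·23 ≡ 11.
  x = λ² - 7 - 7 = 121 - 14 ≡ 20; y = λ·(7 - 20) - 12 ≡ 19. → (20, 19)
add Q: (20, 19) + (7, 12). λ = (12 - 19)/(7 - 20) ≡ 22/16 mod 29. 16⁻¹ ≡ 20 (mod 29), so λ ≡ 5.
  x = λ² - 20 - 7 = 25 - 27 ≡ 27; y = λ·(20 - 27) - 19 ≡ 4. → (27, 4)
double: tangent at (27, 4): λ = (3·27² + 1)/(2·4) ≡ 13/8. 8⁻¹ ≡ 11 (mod 29), so λ ≡ 13·11 ≡ 27.
  x = λ² - 27 - 27 = 729 - 54 ≡ 8; y = λ·(27 - 8) - 4 ≡ 16. → (8, 16)
add Q: (8, 16) + (7, 12). λ = (12 - 16)/(7 - 8) ≡ 25/28 mod 29. 28⁻¹ ≡ 28 (mod 29) since 28·28 = 784 ≡ 1, so λ ≡ 4.
  x = λ² - 8 - 7 = 16 - 15 ≡ 1; y = λ·(8 - 1) - 16 ≡ 12. → (1, 12)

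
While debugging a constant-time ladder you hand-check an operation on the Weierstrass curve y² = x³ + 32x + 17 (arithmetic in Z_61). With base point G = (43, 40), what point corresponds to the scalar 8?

(18, 52)

Repeated addition: build up to 8G.
2G: tangent at (43, 40): λ = (3·43² + 32)/(2·40) ≡ 28/19. 19⁻¹ ≡ 45 (mod 61) since 19·45 = 855 ≡ 1, so λ ≡ 28·45 ≡ 40.
  x = λ² - 43 - 43 = 1600 - 86 ≡ 50; y = λ·(43 - 50) - 40 ≡ 46. → (50, 46)
3G: (50, 46) + (43, 40). λ = (40 - 46)/(43 - 50) ≡ 55/54 mod 61. 54⁻¹ ≡ 26 (mod 61), so λ ≡ 27.
  x = λ² - 50 - 43 = 729 - 93 ≡ 26; y = λ·(50 - 26) - 46 ≡ 53. → (26, 53)
4G: (26, 53) + (43, 40). λ = (40 - 53)/(43 - 26) ≡ 48/17 mod 61. 17⁻¹ ≡ 18 (mod 61), so λ ≡ 10.
  x = λ² - 26 - 43 = 100 - 69 ≡ 31; y = λ·(26 - 31) - 53 ≡ 19. → (31, 19)
5G: (31, 19) + (43, 40). λ = (40 - 19)/(43 - 31) ≡ 21/12 mod 61. 12⁻¹ ≡ 56 (mod 61) since 12·56 = 672 ≡ 1, so λ ≡ 17.
  x = λ² - 31 - 43 = 289 - 74 ≡ 32; y = λ·(31 - 32) - 19 ≡ 25. → (32, 25)
6G: (32, 25) + (43, 40). λ = (40 - 25)/(43 - 32) ≡ 15/11 mod 61. 11⁻¹ ≡ 50 (mod 61) since 11·50 = 550 ≡ 1, so λ ≡ 18.
  x = λ² - 32 - 43 = 324 - 75 ≡ 5; y = λ·(32 - 5) - 25 ≡ 34. → (5, 34)
7G: (5, 34) + (43, 40). λ = (40 - 34)/(43 - 5) ≡ 6/38 mod 61. 38⁻¹ ≡ 53 (mod 61), so λ ≡ 13.
  x = λ² - 5 - 43 = 169 - 48 ≡ 60; y = λ·(5 - 60) - 34 ≡ 44. → (60, 44)
8G: (60, 44) + (43, 40). λ = (40 - 44)/(43 - 60) ≡ 57/44 mod 61. 44⁻¹ ≡ 43 (mod 61) since 44·43 = 1892 ≡ 1, so λ ≡ 11.
  x = λ² - 60 - 43 = 121 - 103 ≡ 18; y = λ·(60 - 18) - 44 ≡ 52. → (18, 52)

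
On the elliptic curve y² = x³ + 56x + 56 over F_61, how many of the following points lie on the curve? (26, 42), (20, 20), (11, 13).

1

(26, 42): 42² ≡ 56, rhs ≡ 56 → on.
(20, 20): 20² ≡ 34, rhs ≡ 26 → off.
(11, 13): 13² ≡ 47, rhs ≡ 51 → off.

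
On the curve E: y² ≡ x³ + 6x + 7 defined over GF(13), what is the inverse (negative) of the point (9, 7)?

-(9, 7) = (9, -7 mod 13) = (9, 6).

(9, 6)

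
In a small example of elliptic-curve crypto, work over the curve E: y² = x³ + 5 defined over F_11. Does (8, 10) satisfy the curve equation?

no

y² = 10² ≡ 1; x³ + 0x + 5 = 517 ≡ 0 (mod 11). 1 ≠ 0.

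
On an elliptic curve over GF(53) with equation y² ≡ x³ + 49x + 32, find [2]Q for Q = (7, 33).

tangent at (7, 33): λ = (3·7² + 49)/(2·33) ≡ 37/13. 13⁻¹ ≡ 49 (mod 53) since 13·49 = 637 ≡ 1, so λ ≡ 37·49 ≡ 11.
  x = λ² - 7 - 7 = 121 - 14 ≡ 1; y = λ·(7 - 1) - 33 ≡ 33. → (1, 33)

(1, 33)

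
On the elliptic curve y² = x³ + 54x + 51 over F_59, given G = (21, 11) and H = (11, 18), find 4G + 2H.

First 4G:
Repeated addition: build up to 4G.
2G: tangent at (21, 11): λ = (3·21² + 54)/(2·11) ≡ 20/22. 22⁻¹ ≡ 51 (mod 59), so λ ≡ 20·51 ≡ 17.
  x = λ² - 21 - 21 = 289 - 42 ≡ 11; y = λ·(21 - 11) - 11 ≡ 41. → (11, 41)
3G: (11, 41) + (21, 11). λ = (11 - 41)/(21 - 11) ≡ 29/10 mod 59. 10⁻¹ ≡ 6 (mod 59), so λ ≡ 56.
  x = λ² - 11 - 21 = 3136 - 32 ≡ 36; y = λ·(11 - 36) - 41 ≡ 34. → (36, 34)
4G: (36, 34) + (21, 11). λ = (11 - 34)/(21 - 36) ≡ 36/44 mod 59. 44⁻¹ ≡ 55 (mod 59), so λ ≡ 33.
  x = λ² - 36 - 21 = 1089 - 57 ≡ 29; y = λ·(36 - 29) - 34 ≡ 20. → (29, 20)
4G = (29, 20).
Next 2H:
Repeated addition: build up to 2H.
2H: tangent at (11, 18): λ = (3·11² + 54)/(2·18) ≡ 4/36. 36⁻¹ ≡ 41 (mod 59) since 36·41 = 1476 ≡ 1, so λ ≡ 4·41 ≡ 46.
  x = λ² - 11 - 11 = 2116 - 22 ≡ 29; y = λ·(11 - 29) - 18 ≡ 39. → (29, 39)
2H = (29, 39).
Finally 4G + 2H:
(29, 20) + (29, 39): same x and y₁ ≡ -y₂, so the sum is 𝒪.

O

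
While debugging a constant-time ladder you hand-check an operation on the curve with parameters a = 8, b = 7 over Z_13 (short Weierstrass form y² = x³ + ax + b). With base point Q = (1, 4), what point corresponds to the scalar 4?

(11, 3)

Double-and-add on 4 = (100)₂. Start with Q = (1, 4) for the leading 1-bit.
double: tangent at (1, 4): λ = (3·1² + 8)/(2·4) ≡ 11/8. 8⁻¹ ≡ 5 (mod 13) since 8·5 = 40 ≡ 1, so λ ≡ 11·5 ≡ 3.
  x = λ² - 1 - 1 = 9 - 2 ≡ 7; y = λ·(1 - 7) - 4 ≡ 4. → (7, 4)
double: tangent at (7, 4): λ = (3·7² + 8)/(2·4) ≡ 12/8. 8⁻¹ ≡ 5 (mod 13) since 8·5 = 40 ≡ 1, so λ ≡ 12·5 ≡ 8.
  x = λ² - 7 - 7 = 64 - 14 ≡ 11; y = λ·(7 - 11) - 4 ≡ 3. → (11, 3)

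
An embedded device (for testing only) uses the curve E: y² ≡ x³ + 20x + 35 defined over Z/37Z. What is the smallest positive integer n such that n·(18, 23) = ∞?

5

2P: tangent at (18, 23): λ = (3·18² + 20)/(2·23) ≡ 30/9. 9⁻¹ ≡ 33 (mod 37) since 9·33 = 297 ≡ 1, so λ ≡ 30·33 ≡ 28.
  x = λ² - 18 - 18 = 784 - 36 ≡ 8; y = λ·(18 - 8) - 23 ≡ 35. → (8, 35)
3P: (8, 35) + (18, 23). λ = (23 - 35)/(18 - 8) ≡ 25/10 mod 37. 10⁻¹ ≡ 26 (mod 37) since 10·26 = 260 ≡ 1, so λ ≡ 21.
  x = λ² - 8 - 18 = 441 - 26 ≡ 8; y = λ·(8 - 8) - 35 ≡ 2. → (8, 2)
4P: (8, 2) + (18, 23). λ = (23 - 2)/(18 - 8) ≡ 21/10 mod 37. 10⁻¹ ≡ 26 (mod 37) since 10·26 = 260 ≡ 1, so λ ≡ 28.
  x = λ² - 8 - 18 = 784 - 26 ≡ 18; y = λ·(8 - 18) - 2 ≡ 14. → (18, 14)
5P: (18, 14) + (18, 23): same x and y₁ ≡ -y₂, so the sum is ∞.
5P = ∞, so the order is 5.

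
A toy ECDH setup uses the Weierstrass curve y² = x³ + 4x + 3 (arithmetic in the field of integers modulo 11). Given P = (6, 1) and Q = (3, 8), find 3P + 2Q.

(9, 3)

First 3P:
Repeated addition: build up to 3P.
2P: tangent at (6, 1): λ = (3·6² + 4)/(2·1) ≡ 2/2. 2⁻¹ ≡ 6 (mod 11), so λ ≡ 2·6 ≡ 1.
  x = λ² - 6 - 6 = 1 - 12 ≡ 0; y = λ·(6 - 0) - 1 ≡ 5. → (0, 5)
3P: (0, 5) + (6, 1). λ = (1 - 5)/(6 - 0) ≡ 7/6 mod 11. 6⁻¹ ≡ 2 (mod 11) since 6·2 = 12 ≡ 1, so λ ≡ 3.
  x = λ² - 0 - 6 = 9 - 6 ≡ 3; y = λ·(0 - 3) - 5 ≡ 8. → (3, 8)
3P = (3, 8).
Next 2Q:
Repeated addition: build up to 2Q.
2Q: tangent at (3, 8): λ = (3·3² + 4)/(2·8) ≡ 9/5. 5⁻¹ ≡ 9 (mod 11), so λ ≡ 9·9 ≡ 4.
  x = λ² - 3 - 3 = 16 - 6 ≡ 10; y = λ·(3 - 10) - 8 ≡ 8. → (10, 8)
2Q = (10, 8).
Finally 3P + 2Q:
(3, 8) + (10, 8). λ = (8 - 8)/(10 - 3) ≡ 0/7 mod 11. 7⁻¹ ≡ 8 (mod 11), so λ ≡ 0.
  x = λ² - 3 - 10 = 0 - 13 ≡ 9; y = λ·(3 - 9) - 8 ≡ 3. → (9, 3)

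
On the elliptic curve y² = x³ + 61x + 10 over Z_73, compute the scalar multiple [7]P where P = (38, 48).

Double-and-add on 7 = (111)₂. Start with P = (38, 48) for the leading 1-bit.
double: tangent at (38, 48): λ = (3·38² + 61)/(2·48) ≡ 13/23. 23⁻¹ ≡ 54 (mod 73) since 23·54 = 1242 ≡ 1, so λ ≡ 13·54 ≡ 45.
  x = λ² - 38 - 38 = 2025 - 76 ≡ 51; y = λ·(38 - 51) - 48 ≡ 24. → (51, 24)
add P: (51, 24) + (38, 48). λ = (48 - 24)/(38 - 51) ≡ 24/60 mod 73. 60⁻¹ ≡ 28 (mod 73), so λ ≡ 15.
  x = λ² - 51 - 38 = 225 - 89 ≡ 63; y = λ·(51 - 63) - 24 ≡ 15. → (63, 15)
double: tangent at (63, 15): λ = (3·63² + 61)/(2·15) ≡ 69/30. 30⁻¹ ≡ 56 (mod 73), so λ ≡ 69·56 ≡ 68.
  x = λ² - 63 - 63 = 4624 - 126 ≡ 45; y = λ·(63 - 45) - 15 ≡ 41. → (45, 41)
add P: (45, 41) + (38, 48). λ = (48 - 41)/(38 - 45) ≡ 7/66 mod 73. 66⁻¹ ≡ 52 (mod 73), so λ ≡ 72.
  x = λ² - 45 - 38 = 5184 - 83 ≡ 64; y = λ·(45 - 64) - 41 ≡ 51. → (64, 51)

(64, 51)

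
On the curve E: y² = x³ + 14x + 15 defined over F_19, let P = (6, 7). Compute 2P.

(5, 18)

tangent at (6, 7): λ = (3·6² + 14)/(2·7) ≡ 8/14. 14⁻¹ ≡ 15 (mod 19), so λ ≡ 8·15 ≡ 6.
  x = λ² - 6 - 6 = 36 - 12 ≡ 5; y = λ·(6 - 5) - 7 ≡ 18. → (5, 18)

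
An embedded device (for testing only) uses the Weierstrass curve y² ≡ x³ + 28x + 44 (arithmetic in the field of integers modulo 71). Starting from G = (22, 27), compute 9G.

(50, 8)

Repeated addition: build up to 9G.
2G: tangent at (22, 27): λ = (3·22² + 28)/(2·27) ≡ 60/54. 54⁻¹ ≡ 25 (mod 71) since 54·25 = 1350 ≡ 1, so λ ≡ 60·25 ≡ 9.
  x = λ² - 22 - 22 = 81 - 44 ≡ 37; y = λ·(22 - 37) - 27 ≡ 51. → (37, 51)
3G: (37, 51) + (22, 27). λ = (27 - 51)/(22 - 37) ≡ 47/56 mod 71. 56⁻¹ ≡ 52 (mod 71), so λ ≡ 30.
  x = λ² - 37 - 22 = 900 - 59 ≡ 60; y = λ·(37 - 60) - 51 ≡ 40. → (60, 40)
4G: (60, 40) + (22, 27). λ = (27 - 40)/(22 - 60) ≡ 58/33 mod 71. 33⁻¹ ≡ 28 (mod 71), so λ ≡ 62.
  x = λ² - 60 - 22 = 3844 - 82 ≡ 70; y = λ·(60 - 70) - 40 ≡ 50. → (70, 50)
5G: (70, 50) + (22, 27). λ = (27 - 50)/(22 - 70) ≡ 48/23 mod 71. 23⁻¹ ≡ 34 (mod 71), so λ ≡ 70.
  x = λ² - 70 - 22 = 4900 - 92 ≡ 51; y = λ·(70 - 51) - 50 ≡ 2. → (51, 2)
6G: (51, 2) + (22, 27). λ = (27 - 2)/(22 - 51) ≡ 25/42 mod 71. 42⁻¹ ≡ 22 (mod 71) since 42·22 = 924 ≡ 1, so λ ≡ 53.
  x = λ² - 51 - 22 = 2809 - 73 ≡ 38; y = λ·(51 - 38) - 2 ≡ 48. → (38, 48)
7G: (38, 48) + (22, 27). λ = (27 - 48)/(22 - 38) ≡ 50/55 mod 71. 55⁻¹ ≡ 31 (mod 71), so λ ≡ 59.
  x = λ² - 38 - 22 = 3481 - 60 ≡ 13; y = λ·(38 - 13) - 48 ≡ 7. → (13, 7)
8G: (13, 7) + (22, 27). λ = (27 - 7)/(22 - 13) ≡ 20/9 mod 71. 9⁻¹ ≡ 8 (mod 71), so λ ≡ 18.
  x = λ² - 13 - 22 = 324 - 35 ≡ 5; y = λ·(13 - 5) - 7 ≡ 66. → (5, 66)
9G: (5, 66) + (22, 27). λ = (27 - 66)/(22 - 5) ≡ 32/17 mod 71. 17⁻¹ ≡ 46 (mod 71), so λ ≡ 52.
  x = λ² - 5 - 22 = 2704 - 27 ≡ 50; y = λ·(5 - 50) - 66 ≡ 8. → (50, 8)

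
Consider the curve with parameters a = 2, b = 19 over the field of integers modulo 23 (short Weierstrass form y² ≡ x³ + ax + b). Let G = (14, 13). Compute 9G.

Repeated addition: build up to 9G.
2G: tangent at (14, 13): λ = (3·14² + 2)/(2·13) ≡ 15/3. 3⁻¹ ≡ 8 (mod 23), so λ ≡ 15·8 ≡ 5.
  x = λ² - 14 - 14 = 25 - 28 ≡ 20; y = λ·(14 - 20) - 13 ≡ 3. → (20, 3)
3G: (20, 3) + (14, 13). λ = (13 - 3)/(14 - 20) ≡ 10/17 mod 23. 17⁻¹ ≡ 19 (mod 23) since 17·19 = 323 ≡ 1, so λ ≡ 6.
  x = λ² - 20 - 14 = 36 - 34 ≡ 2; y = λ·(20 - 2) - 3 ≡ 13. → (2, 13)
4G: (2, 13) + (14, 13). λ = (13 - 13)/(14 - 2) ≡ 0/12 mod 23. 12⁻¹ ≡ 2 (mod 23), so λ ≡ 0.
  x = λ² - 2 - 14 = 0 - 16 ≡ 7; y = λ·(2 - 7) - 13 ≡ 10. → (7, 10)
5G: (7, 10) + (14, 13). λ = (13 - 10)/(14 - 7) ≡ 3/7 mod 23. 7⁻¹ ≡ 10 (mod 23) since 7·10 = 70 ≡ 1, so λ ≡ 7.
  x = λ² - 7 - 14 = 49 - 21 ≡ 5; y = λ·(7 - 5) - 10 ≡ 4. → (5, 4)
6G: (5, 4) + (14, 13). λ = (13 - 4)/(14 - 5) ≡ 9/9 mod 23. 9⁻¹ ≡ 18 (mod 23) since 9·18 = 162 ≡ 1, so λ ≡ 1.
  x = λ² - 5 - 14 = 1 - 19 ≡ 5; y = λ·(5 - 5) - 4 ≡ 19. → (5, 19)
7G: (5, 19) + (14, 13). λ = (13 - 19)/(14 - 5) ≡ 17/9 mod 23. 9⁻¹ ≡ 18 (mod 23) since 9·18 = 162 ≡ 1, so λ ≡ 7.
  x = λ² - 5 - 14 = 49 - 19 ≡ 7; y = λ·(5 - 7) - 19 ≡ 13. → (7, 13)
8G: (7, 13) + (14, 13). λ = (13 - 13)/(14 - 7) ≡ 0/7 mod 23. 7⁻¹ ≡ 10 (mod 23) since 7·10 = 70 ≡ 1, so λ ≡ 0.
  x = λ² - 7 - 14 = 0 - 21 ≡ 2; y = λ·(7 - 2) - 13 ≡ 10. → (2, 10)
9G: (2, 10) + (14, 13). λ = (13 - 10)/(14 - 2) ≡ 3/12 mod 23. 12⁻¹ ≡ 2 (mod 23), so λ ≡ 6.
  x = λ² - 2 - 14 = 36 - 16 ≡ 20; y = λ·(2 - 20) - 10 ≡ 20. → (20, 20)

(20, 20)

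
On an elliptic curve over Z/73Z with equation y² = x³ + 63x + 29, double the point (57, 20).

tangent at (57, 20): λ = (3·57² + 63)/(2·20) ≡ 28/40. 40⁻¹ ≡ 42 (mod 73) since 40·42 = 1680 ≡ 1, so λ ≡ 28·42 ≡ 8.
  x = λ² - 57 - 57 = 64 - 114 ≡ 23; y = λ·(57 - 23) - 20 ≡ 33. → (23, 33)

(23, 33)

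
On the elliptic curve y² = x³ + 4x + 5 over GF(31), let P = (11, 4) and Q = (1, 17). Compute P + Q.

(11, 4) + (1, 17). λ = (17 - 4)/(1 - 11) ≡ 13/21 mod 31. 21⁻¹ ≡ 3 (mod 31), so λ ≡ 8.
  x = λ² - 11 - 1 = 64 - 12 ≡ 21; y = λ·(11 - 21) - 4 ≡ 9. → (21, 9)

(21, 9)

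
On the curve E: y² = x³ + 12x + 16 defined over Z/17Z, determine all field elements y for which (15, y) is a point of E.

1, 16

x³ + 12x + 16 = 3571 ≡ 1 (mod 17).
Square roots of 1 mod 17: 1 and 16 (since 1² = 1 ≡ 1).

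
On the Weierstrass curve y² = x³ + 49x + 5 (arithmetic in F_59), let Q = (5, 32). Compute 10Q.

Repeated addition: build up to 10Q.
2Q: tangent at (5, 32): λ = (3·5² + 49)/(2·32) ≡ 6/5. 5⁻¹ ≡ 12 (mod 59), so λ ≡ 6·12 ≡ 13.
  x = λ² - 5 - 5 = 169 - 10 ≡ 41; y = λ·(5 - 41) - 32 ≡ 31. → (41, 31)
3Q: (41, 31) + (5, 32). λ = (32 - 31)/(5 - 41) ≡ 1/23 mod 59. 23⁻¹ ≡ 18 (mod 59), so λ ≡ 18.
  x = λ² - 41 - 5 = 324 - 46 ≡ 42; y = λ·(41 - 42) - 31 ≡ 10. → (42, 10)
4Q: (42, 10) + (5, 32). λ = (32 - 10)/(5 - 42) ≡ 22/22 mod 59. 22⁻¹ ≡ 51 (mod 59), so λ ≡ 1.
  x = λ² - 42 - 5 = 1 - 47 ≡ 13; y = λ·(42 - 13) - 10 ≡ 19. → (13, 19)
5Q: (13, 19) + (5, 32). λ = (32 - 19)/(5 - 13) ≡ 13/51 mod 59. 51⁻¹ ≡ 22 (mod 59) since 51·22 = 1122 ≡ 1, so λ ≡ 50.
  x = λ² - 13 - 5 = 2500 - 18 ≡ 4; y = λ·(13 - 4) - 19 ≡ 18. → (4, 18)
6Q: (4, 18) + (5, 32). λ = (32 - 18)/(5 - 4) ≡ 14/1 mod 59. 1⁻¹ ≡ 1 (mod 59), so λ ≡ 14.
  x = λ² - 4 - 5 = 196 - 9 ≡ 10; y = λ·(4 - 10) - 18 ≡ 16. → (10, 16)
7Q: (10, 16) + (5, 32). λ = (32 - 16)/(5 - 10) ≡ 16/54 mod 59. 54⁻¹ ≡ 47 (mod 59) since 54·47 = 2538 ≡ 1, so λ ≡ 44.
  x = λ² - 10 - 5 = 1936 - 15 ≡ 33; y = λ·(10 - 33) - 16 ≡ 34. → (33, 34)
8Q: (33, 34) + (5, 32). λ = (32 - 34)/(5 - 33) ≡ 57/31 mod 59. 31⁻¹ ≡ 40 (mod 59) since 31·40 = 1240 ≡ 1, so λ ≡ 38.
  x = λ² - 33 - 5 = 1444 - 38 ≡ 49; y = λ·(33 - 49) - 34 ≡ 7. → (49, 7)
9Q: (49, 7) + (5, 32). λ = (32 - 7)/(5 - 49) ≡ 25/15 mod 59. 15⁻¹ ≡ 4 (mod 59), so λ ≡ 41.
  x = λ² - 49 - 5 = 1681 - 54 ≡ 34; y = λ·(49 - 34) - 7 ≡ 18. → (34, 18)
10Q: (34, 18) + (5, 32). λ = (32 - 18)/(5 - 34) ≡ 14/30 mod 59. 30⁻¹ ≡ 2 (mod 59), so λ ≡ 28.
  x = λ² - 34 - 5 = 784 - 39 ≡ 37; y = λ·(34 - 37) - 18 ≡ 16. → (37, 16)

(37, 16)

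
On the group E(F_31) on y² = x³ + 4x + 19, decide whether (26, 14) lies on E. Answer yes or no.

y² = 14² ≡ 10; x³ + 4x + 19 = 17699 ≡ 29 (mod 31). 10 ≠ 29.

no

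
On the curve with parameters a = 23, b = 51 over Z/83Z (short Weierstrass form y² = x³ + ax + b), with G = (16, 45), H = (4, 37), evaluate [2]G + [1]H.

First 2G:
Repeated addition: build up to 2G.
2G: tangent at (16, 45): λ = (3·16² + 23)/(2·45) ≡ 44/7. 7⁻¹ ≡ 12 (mod 83), so λ ≡ 44·12 ≡ 30.
  x = λ² - 16 - 16 = 900 - 32 ≡ 38; y = λ·(16 - 38) - 45 ≡ 42. → (38, 42)
2G = (38, 42).
Finally 2G + H:
(38, 42) + (4, 37). λ = (37 - 42)/(4 - 38) ≡ 78/49 mod 83. 49⁻¹ ≡ 61 (mod 83) since 49·61 = 2989 ≡ 1, so λ ≡ 27.
  x = λ² - 38 - 4 = 729 - 42 ≡ 23; y = λ·(38 - 23) - 42 ≡ 31. → (23, 31)

(23, 31)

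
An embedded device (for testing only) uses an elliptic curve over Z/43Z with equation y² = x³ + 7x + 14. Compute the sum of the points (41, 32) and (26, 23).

(41, 32) + (26, 23). λ = (23 - 32)/(26 - 41) ≡ 34/28 mod 43. 28⁻¹ ≡ 20 (mod 43) since 28·20 = 560 ≡ 1, so λ ≡ 35.
  x = λ² - 41 - 26 = 1225 - 67 ≡ 40; y = λ·(41 - 40) - 32 ≡ 3. → (40, 3)

(40, 3)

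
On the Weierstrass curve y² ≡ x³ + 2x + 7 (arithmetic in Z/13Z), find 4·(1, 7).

O

Write Q = (1, 7).
Repeated addition: build up to 4Q.
2Q: tangent at (1, 7): λ = (3·1² + 2)/(2·7) ≡ 5/1. 1⁻¹ ≡ 1 (mod 13), so λ ≡ 5·1 ≡ 5.
  x = λ² - 1 - 1 = 25 - 2 ≡ 10; y = λ·(1 - 10) - 7 ≡ 0. → (10, 0)
3Q: (10, 0) + (1, 7). λ = (7 - 0)/(1 - 10) ≡ 7/4 mod 13. 4⁻¹ ≡ 10 (mod 13) since 4·10 = 40 ≡ 1, so λ ≡ 5.
  x = λ² - 10 - 1 = 25 - 11 ≡ 1; y = λ·(10 - 1) - 0 ≡ 6. → (1, 6)
4Q: (1, 6) + (1, 7): same x and y₁ ≡ -y₂, so the sum is ∞.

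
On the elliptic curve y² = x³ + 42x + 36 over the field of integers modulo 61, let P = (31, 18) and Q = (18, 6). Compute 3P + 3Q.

First 3P:
Repeated addition: build up to 3P.
2P: tangent at (31, 18): λ = (3·31² + 42)/(2·18) ≡ 58/36. 36⁻¹ ≡ 39 (mod 61) since 36·39 = 1404 ≡ 1, so λ ≡ 58·39 ≡ 5.
  x = λ² - 31 - 31 = 25 - 62 ≡ 24; y = λ·(31 - 24) - 18 ≡ 17. → (24, 17)
3P: (24, 17) + (31, 18). λ = (18 - 17)/(31 - 24) ≡ 1/7 mod 61. 7⁻¹ ≡ 35 (mod 61), so λ ≡ 35.
  x = λ² - 24 - 31 = 1225 - 55 ≡ 11; y = λ·(24 - 11) - 17 ≡ 11. → (11, 11)
3P = (11, 11).
Next 3Q:
Repeated addition: build up to 3Q.
2Q: tangent at (18, 6): λ = (3·18² + 42)/(2·6) ≡ 38/12. 12⁻¹ ≡ 56 (mod 61), so λ ≡ 38·56 ≡ 54.
  x = λ² - 18 - 18 = 2916 - 36 ≡ 13; y = λ·(18 - 13) - 6 ≡ 20. → (13, 20)
3Q: (13, 20) + (18, 6). λ = (6 - 20)/(18 - 13) ≡ 47/5 mod 61. 5⁻¹ ≡ 49 (mod 61), so λ ≡ 46.
  x = λ² - 13 - 18 = 2116 - 31 ≡ 11; y = λ·(13 - 11) - 20 ≡ 11. → (11, 11)
3Q = (11, 11).
Finally 3P + 3Q:
tangent at (11, 11): λ = (3·11² + 42)/(2·11) ≡ 39/22. 22⁻¹ ≡ 25 (mod 61), so λ ≡ 39·25 ≡ 60.
  x = λ² - 11 - 11 = 3600 - 22 ≡ 40; y = λ·(11 - 40) - 11 ≡ 18. → (40, 18)

(40, 18)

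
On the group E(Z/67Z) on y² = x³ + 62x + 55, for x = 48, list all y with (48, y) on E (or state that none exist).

none

x³ + 62x + 55 = 113623 ≡ 58 (mod 67).
58 is a non-residue mod 67; no y exists.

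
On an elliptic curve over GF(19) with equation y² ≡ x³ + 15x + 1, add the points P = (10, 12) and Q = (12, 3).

(10, 12) + (12, 3). λ = (3 - 12)/(12 - 10) ≡ 10/2 mod 19. 2⁻¹ ≡ 10 (mod 19), so λ ≡ 5.
  x = λ² - 10 - 12 = 25 - 22 ≡ 3; y = λ·(10 - 3) - 12 ≡ 4. → (3, 4)

(3, 4)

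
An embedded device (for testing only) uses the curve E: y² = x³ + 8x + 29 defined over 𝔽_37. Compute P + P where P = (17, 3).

tangent at (17, 3): λ = (3·17² + 8)/(2·3) ≡ 24/6. 6⁻¹ ≡ 31 (mod 37), so λ ≡ 24·31 ≡ 4.
  x = λ² - 17 - 17 = 16 - 34 ≡ 19; y = λ·(17 - 19) - 3 ≡ 26. → (19, 26)

(19, 26)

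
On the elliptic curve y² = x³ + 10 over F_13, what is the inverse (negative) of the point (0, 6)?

-(0, 6) = (0, -6 mod 13) = (0, 7).

(0, 7)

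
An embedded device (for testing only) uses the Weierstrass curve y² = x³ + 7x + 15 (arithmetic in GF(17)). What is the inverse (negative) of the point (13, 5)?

-(13, 5) = (13, -5 mod 17) = (13, 12).

(13, 12)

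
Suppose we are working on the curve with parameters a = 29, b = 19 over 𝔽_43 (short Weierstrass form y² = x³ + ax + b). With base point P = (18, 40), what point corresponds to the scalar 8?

(39, 21)

Double-and-add on 8 = (1000)₂. Start with P = (18, 40) for the leading 1-bit.
double: tangent at (18, 40): λ = (3·18² + 29)/(2·40) ≡ 12/37. 37⁻¹ ≡ 7 (mod 43) since 37·7 = 259 ≡ 1, so λ ≡ 12·7 ≡ 41.
  x = λ² - 18 - 18 = 1681 - 36 ≡ 11; y = λ·(18 - 11) - 40 ≡ 32. → (11, 32)
double: tangent at (11, 32): λ = (3·11² + 29)/(2·32) ≡ 5/21. 21⁻¹ ≡ 41 (mod 43) since 21·41 = 861 ≡ 1, so λ ≡ 5·41 ≡ 33.
  x = λ² - 11 - 11 = 1089 - 22 ≡ 35; y = λ·(11 - 35) - 32 ≡ 36. → (35, 36)
double: tangent at (35, 36): λ = (3·35² + 29)/(2·36) ≡ 6/29. 29⁻¹ ≡ 3 (mod 43), so λ ≡ 6·3 ≡ 18.
  x = λ² - 35 - 35 = 324 - 70 ≡ 39; y = λ·(35 - 39) - 36 ≡ 21. → (39, 21)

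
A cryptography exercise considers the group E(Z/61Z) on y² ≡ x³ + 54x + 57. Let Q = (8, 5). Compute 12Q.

(28, 55)

Repeated addition: build up to 12Q.
2Q: tangent at (8, 5): λ = (3·8² + 54)/(2·5) ≡ 2/10. 10⁻¹ ≡ 55 (mod 61), so λ ≡ 2·55 ≡ 49.
  x = λ² - 8 - 8 = 2401 - 16 ≡ 6; y = λ·(8 - 6) - 5 ≡ 32. → (6, 32)
3Q: (6, 32) + (8, 5). λ = (5 - 32)/(8 - 6) ≡ 34/2 mod 61. 2⁻¹ ≡ 31 (mod 61) since 2·31 = 62 ≡ 1, so λ ≡ 17.
  x = λ² - 6 - 8 = 289 - 14 ≡ 31; y = λ·(6 - 31) - 32 ≡ 31. → (31, 31)
4Q: (31, 31) + (8, 5). λ = (5 - 31)/(8 - 31) ≡ 35/38 mod 61. 38⁻¹ ≡ 53 (mod 61), so λ ≡ 25.
  x = λ² - 31 - 8 = 625 - 39 ≡ 37; y = λ·(31 - 37) - 31 ≡ 2. → (37, 2)
5Q: (37, 2) + (8, 5). λ = (5 - 2)/(8 - 37) ≡ 3/32 mod 61. 32⁻¹ ≡ 21 (mod 61), so λ ≡ 2.
  x = λ² - 37 - 8 = 4 - 45 ≡ 20; y = λ·(37 - 20) - 2 ≡ 32. → (20, 32)
6Q: (20, 32) + (8, 5). λ = (5 - 32)/(8 - 20) ≡ 34/49 mod 61. 49⁻¹ ≡ 5 (mod 61), so λ ≡ 48.
  x = λ² - 20 - 8 = 2304 - 28 ≡ 19; y = λ·(20 - 19) - 32 ≡ 16. → (19, 16)
7Q: (19, 16) + (8, 5). λ = (5 - 16)/(8 - 19) ≡ 50/50 mod 61. 50⁻¹ ≡ 11 (mod 61), so λ ≡ 1.
  x = λ² - 19 - 8 = 1 - 27 ≡ 35; y = λ·(19 - 35) - 16 ≡ 29. → (35, 29)
8Q: (35, 29) + (8, 5). λ = (5 - 29)/(8 - 35) ≡ 37/34 mod 61. 34⁻¹ ≡ 9 (mod 61), so λ ≡ 28.
  x = λ² - 35 - 8 = 784 - 43 ≡ 9; y = λ·(35 - 9) - 29 ≡ 28. → (9, 28)
9Q: (9, 28) + (8, 5). λ = (5 - 28)/(8 - 9) ≡ 38/60 mod 61. 60⁻¹ ≡ 60 (mod 61), so λ ≡ 23.
  x = λ² - 9 - 8 = 529 - 17 ≡ 24; y = λ·(9 - 24) - 28 ≡ 54. → (24, 54)
10Q: (24, 54) + (8, 5). λ = (5 - 54)/(8 - 24) ≡ 12/45 mod 61. 45⁻¹ ≡ 19 (mod 61), so λ ≡ 45.
  x = λ² - 24 - 8 = 2025 - 32 ≡ 41; y = λ·(24 - 41) - 54 ≡ 35. → (41, 35)
11Q: (41, 35) + (8, 5). λ = (5 - 35)/(8 - 41) ≡ 31/28 mod 61. 28⁻¹ ≡ 24 (mod 61), so λ ≡ 12.
  x = λ² - 41 - 8 = 144 - 49 ≡ 34; y = λ·(41 - 34) - 35 ≡ 49. → (34, 49)
12Q: (34, 49) + (8, 5). λ = (5 - 49)/(8 - 34) ≡ 17/35 mod 61. 35⁻¹ ≡ 7 (mod 61), so λ ≡ 58.
  x = λ² - 34 - 8 = 3364 - 42 ≡ 28; y = λ·(34 - 28) - 49 ≡ 55. → (28, 55)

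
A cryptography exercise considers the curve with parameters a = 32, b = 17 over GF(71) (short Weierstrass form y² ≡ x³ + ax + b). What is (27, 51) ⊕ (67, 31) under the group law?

(66, 4)

(27, 51) + (67, 31). λ = (31 - 51)/(67 - 27) ≡ 51/40 mod 71. 40⁻¹ ≡ 16 (mod 71) since 40·16 = 640 ≡ 1, so λ ≡ 35.
  x = λ² - 27 - 67 = 1225 - 94 ≡ 66; y = λ·(27 - 66) - 51 ≡ 4. → (66, 4)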